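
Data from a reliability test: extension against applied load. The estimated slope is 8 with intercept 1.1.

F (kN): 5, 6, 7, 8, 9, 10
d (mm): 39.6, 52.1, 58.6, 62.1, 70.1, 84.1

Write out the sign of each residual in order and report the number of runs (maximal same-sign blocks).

4 runs

F=5: d̂ = 1.1 + 8·5 = 41.1; e = 39.6 − 41.1 = -1.5
F=6: d̂ = 1.1 + 8·6 = 49.1; e = 52.1 − 49.1 = 3
F=7: d̂ = 1.1 + 8·7 = 57.1; e = 58.6 − 57.1 = 1.5
F=8: d̂ = 1.1 + 8·8 = 65.1; e = 62.1 − 65.1 = -3
F=9: d̂ = 1.1 + 8·9 = 73.1; e = 70.1 − 73.1 = -3
F=10: d̂ = 1.1 + 8·10 = 81.1; e = 84.1 − 81.1 = 3
Signs: − + + − − +
Runs: −×1, +×2, −×2, +×1 → 4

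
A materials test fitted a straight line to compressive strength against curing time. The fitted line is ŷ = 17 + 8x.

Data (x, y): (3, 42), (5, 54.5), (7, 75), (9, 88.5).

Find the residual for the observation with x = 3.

r = 1

ŷ = 17 + 8·3 = 41
r = 42 − 41 = 1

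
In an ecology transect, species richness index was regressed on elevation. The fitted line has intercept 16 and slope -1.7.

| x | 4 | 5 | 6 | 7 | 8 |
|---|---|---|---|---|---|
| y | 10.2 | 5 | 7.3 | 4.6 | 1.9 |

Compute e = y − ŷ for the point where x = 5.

e = -2.5

ŷ = 16 − 1.7·5 = 7.5
e = 5 − 7.5 = -2.5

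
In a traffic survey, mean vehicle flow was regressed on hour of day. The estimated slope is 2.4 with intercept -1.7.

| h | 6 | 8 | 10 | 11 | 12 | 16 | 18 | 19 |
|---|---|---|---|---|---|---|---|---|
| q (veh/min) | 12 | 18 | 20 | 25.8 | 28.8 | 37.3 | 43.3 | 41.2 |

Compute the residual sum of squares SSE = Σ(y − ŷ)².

SSE = 21.02

h=6: q̂ = -1.7 + 2.4·6 = 12.7; e = 12 − 12.7 = -0.7
h=8: q̂ = -1.7 + 2.4·8 = 17.5; e = 18 − 17.5 = 0.5
h=10: q̂ = -1.7 + 2.4·10 = 22.3; e = 20 − 22.3 = -2.3
h=11: q̂ = -1.7 + 2.4·11 = 24.7; e = 25.8 − 24.7 = 1.1
h=12: q̂ = -1.7 + 2.4·12 = 27.1; e = 28.8 − 27.1 = 1.7
h=16: q̂ = -1.7 + 2.4·16 = 36.7; e = 37.3 − 36.7 = 0.6
h=18: q̂ = -1.7 + 2.4·18 = 41.5; e = 43.3 − 41.5 = 1.8
h=19: q̂ = -1.7 + 2.4·19 = 43.9; e = 41.2 − 43.9 = -2.7
SSE = 0.49 + 0.25 + 5.29 + 1.21 + 2.89 + 0.36 + 3.24 + 7.29 = 21.02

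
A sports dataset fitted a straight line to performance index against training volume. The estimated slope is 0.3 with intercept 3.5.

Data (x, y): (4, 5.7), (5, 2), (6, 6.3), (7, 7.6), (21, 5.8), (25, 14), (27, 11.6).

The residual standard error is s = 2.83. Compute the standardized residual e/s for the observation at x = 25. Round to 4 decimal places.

ŷ = 3.5 + 0.3·25 = 11
e = 14 − 11 = 3
e/s = 3 / 2.83 = 1.0601

1.0601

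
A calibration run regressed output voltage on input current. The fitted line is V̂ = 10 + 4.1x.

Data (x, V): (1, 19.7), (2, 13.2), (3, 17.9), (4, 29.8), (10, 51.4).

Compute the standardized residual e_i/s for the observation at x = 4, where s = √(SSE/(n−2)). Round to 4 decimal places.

0.6298

x=1: V̂ = 10 + 4.1·1 = 14.1; e = 19.7 − 14.1 = 5.6
x=2: V̂ = 10 + 4.1·2 = 18.2; e = 13.2 − 18.2 = -5
x=3: V̂ = 10 + 4.1·3 = 22.3; e = 17.9 − 22.3 = -4.4
x=4: V̂ = 10 + 4.1·4 = 26.4; e = 29.8 − 26.4 = 3.4
x=10: V̂ = 10 + 4.1·10 = 51; e = 51.4 − 51 = 0.4
SSE = 31.36 + 25 + 19.36 + 11.56 + 0.16 = 87.44
s = √(87.44/3) = 5.39877
e/s = 3.4 / 5.39877 = 0.6298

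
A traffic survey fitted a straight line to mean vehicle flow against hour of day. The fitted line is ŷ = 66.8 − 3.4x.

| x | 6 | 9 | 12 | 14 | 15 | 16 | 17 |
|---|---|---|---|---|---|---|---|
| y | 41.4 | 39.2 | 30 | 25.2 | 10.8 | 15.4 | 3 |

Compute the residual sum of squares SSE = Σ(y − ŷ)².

SSE = 156

x=6: ŷ = 66.8 − 3.4·6 = 46.4; r = 41.4 − 46.4 = -5
x=9: ŷ = 66.8 − 3.4·9 = 36.2; r = 39.2 − 36.2 = 3
x=12: ŷ = 66.8 − 3.4·12 = 26; r = 30 − 26 = 4
x=14: ŷ = 66.8 − 3.4·14 = 19.2; r = 25.2 − 19.2 = 6
x=15: ŷ = 66.8 − 3.4·15 = 15.8; r = 10.8 − 15.8 = -5
x=16: ŷ = 66.8 − 3.4·16 = 12.4; r = 15.4 − 12.4 = 3
x=17: ŷ = 66.8 − 3.4·17 = 9; r = 3 − 9 = -6
SSE = 25 + 9 + 16 + 36 + 25 + 9 + 36 = 156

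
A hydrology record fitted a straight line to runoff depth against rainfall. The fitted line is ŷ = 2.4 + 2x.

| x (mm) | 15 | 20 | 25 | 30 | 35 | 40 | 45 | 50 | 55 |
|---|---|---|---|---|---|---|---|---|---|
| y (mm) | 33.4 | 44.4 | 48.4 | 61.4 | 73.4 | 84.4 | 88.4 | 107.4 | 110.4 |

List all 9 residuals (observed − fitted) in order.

x=15: ŷ = 2.4 + 2·15 = 32.4; e = 33.4 − 32.4 = 1
x=20: ŷ = 2.4 + 2·20 = 42.4; e = 44.4 − 42.4 = 2
x=25: ŷ = 2.4 + 2·25 = 52.4; e = 48.4 − 52.4 = -4
x=30: ŷ = 2.4 + 2·30 = 62.4; e = 61.4 − 62.4 = -1
x=35: ŷ = 2.4 + 2·35 = 72.4; e = 73.4 − 72.4 = 1
x=40: ŷ = 2.4 + 2·40 = 82.4; e = 84.4 − 82.4 = 2
x=45: ŷ = 2.4 + 2·45 = 92.4; e = 88.4 − 92.4 = -4
x=50: ŷ = 2.4 + 2·50 = 102.4; e = 107.4 − 102.4 = 5
x=55: ŷ = 2.4 + 2·55 = 112.4; e = 110.4 − 112.4 = -2

1, 2, -4, -1, 1, 2, -4, 5, -2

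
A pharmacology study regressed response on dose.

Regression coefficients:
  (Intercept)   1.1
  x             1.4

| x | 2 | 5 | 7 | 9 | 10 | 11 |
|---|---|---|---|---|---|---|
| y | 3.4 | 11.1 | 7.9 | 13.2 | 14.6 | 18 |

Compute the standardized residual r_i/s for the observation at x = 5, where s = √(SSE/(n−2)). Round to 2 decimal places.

x=2: ŷ = 1.1 + 1.4·2 = 3.9; r = 3.4 − 3.9 = -0.5
x=5: ŷ = 1.1 + 1.4·5 = 8.1; r = 11.1 − 8.1 = 3
x=7: ŷ = 1.1 + 1.4·7 = 10.9; r = 7.9 − 10.9 = -3
x=9: ŷ = 1.1 + 1.4·9 = 13.7; r = 13.2 − 13.7 = -0.5
x=10: ŷ = 1.1 + 1.4·10 = 15.1; r = 14.6 − 15.1 = -0.5
x=11: ŷ = 1.1 + 1.4·11 = 16.5; r = 18 − 16.5 = 1.5
SSE = 0.25 + 9 + 9 + 0.25 + 0.25 + 2.25 = 21
s = √(21/4) = 2.29129
r/s = 3 / 2.29129 = 1.31

1.31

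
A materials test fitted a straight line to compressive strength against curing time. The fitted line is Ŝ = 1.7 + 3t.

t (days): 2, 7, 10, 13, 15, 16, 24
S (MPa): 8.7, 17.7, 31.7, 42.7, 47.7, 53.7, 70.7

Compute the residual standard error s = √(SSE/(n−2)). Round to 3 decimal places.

t=2: Ŝ = 1.7 + 3·2 = 7.7; r = 8.7 − 7.7 = 1
t=7: Ŝ = 1.7 + 3·7 = 22.7; r = 17.7 − 22.7 = -5
t=10: Ŝ = 1.7 + 3·10 = 31.7; r = 31.7 − 31.7 = 0
t=13: Ŝ = 1.7 + 3·13 = 40.7; r = 42.7 − 40.7 = 2
t=15: Ŝ = 1.7 + 3·15 = 46.7; r = 47.7 − 46.7 = 1
t=16: Ŝ = 1.7 + 3·16 = 49.7; r = 53.7 − 49.7 = 4
t=24: Ŝ = 1.7 + 3·24 = 73.7; r = 70.7 − 73.7 = -3
SSE = 1 + 25 + 0 + 4 + 1 + 16 + 9 = 56
s = √(56/5) = √11.2 ≈ 3.347

s = 3.347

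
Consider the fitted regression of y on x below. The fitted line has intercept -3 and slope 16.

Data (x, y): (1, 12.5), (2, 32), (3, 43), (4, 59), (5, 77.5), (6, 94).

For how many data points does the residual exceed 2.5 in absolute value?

1

x=1: ŷ = -3 + 16·1 = 13; r = 12.5 − 13 = -0.5
x=2: ŷ = -3 + 16·2 = 29; r = 32 − 29 = 3
x=3: ŷ = -3 + 16·3 = 45; r = 43 − 45 = -2
x=4: ŷ = -3 + 16·4 = 61; r = 59 − 61 = -2
x=5: ŷ = -3 + 16·5 = 77; r = 77.5 − 77 = 0.5
x=6: ŷ = -3 + 16·6 = 93; r = 94 − 93 = 1
|r| > 2.5: x=2 (|r|=3) → 1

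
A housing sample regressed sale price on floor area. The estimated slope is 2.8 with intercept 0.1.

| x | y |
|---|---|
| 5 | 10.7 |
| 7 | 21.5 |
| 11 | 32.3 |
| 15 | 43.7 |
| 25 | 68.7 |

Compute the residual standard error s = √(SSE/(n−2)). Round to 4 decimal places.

s = 2.6633

x=5: ŷ = 0.1 + 2.8·5 = 14.1; e = 10.7 − 14.1 = -3.4
x=7: ŷ = 0.1 + 2.8·7 = 19.7; e = 21.5 − 19.7 = 1.8
x=11: ŷ = 0.1 + 2.8·11 = 30.9; e = 32.3 − 30.9 = 1.4
x=15: ŷ = 0.1 + 2.8·15 = 42.1; e = 43.7 − 42.1 = 1.6
x=25: ŷ = 0.1 + 2.8·25 = 70.1; e = 68.7 − 70.1 = -1.4
SSE = 11.56 + 3.24 + 1.96 + 2.56 + 1.96 = 21.28
s = √(21.28/3) = √7.09333 ≈ 2.6633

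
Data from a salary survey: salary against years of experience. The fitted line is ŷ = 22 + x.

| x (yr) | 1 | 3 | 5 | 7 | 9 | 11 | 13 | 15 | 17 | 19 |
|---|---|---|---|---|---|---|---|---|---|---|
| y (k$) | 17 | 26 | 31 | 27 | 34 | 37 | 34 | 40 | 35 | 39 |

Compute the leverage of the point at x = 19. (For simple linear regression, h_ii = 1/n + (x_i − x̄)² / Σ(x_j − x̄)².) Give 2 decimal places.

h = 0.35

x̄ = (1 + 3 + 5 + 7 + 9 + 11 + 13 + 15 + 17 + 19)/10 = 10
Σ(x − x̄)² = 81 + 49 + 25 + 9 + 1 + 1 + 9 + 25 + 49 + 81 = 330
h = 1/10 + (9)²/330 = 0.1 + 0.245455 = 0.35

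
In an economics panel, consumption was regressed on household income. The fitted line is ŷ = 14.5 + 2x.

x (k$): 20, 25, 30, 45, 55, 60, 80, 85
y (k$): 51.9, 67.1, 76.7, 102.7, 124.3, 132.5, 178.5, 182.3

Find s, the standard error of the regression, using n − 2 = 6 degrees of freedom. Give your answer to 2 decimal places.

x=20: ŷ = 14.5 + 2·20 = 54.5; r = 51.9 − 54.5 = -2.6
x=25: ŷ = 14.5 + 2·25 = 64.5; r = 67.1 − 64.5 = 2.6
x=30: ŷ = 14.5 + 2·30 = 74.5; r = 76.7 − 74.5 = 2.2
x=45: ŷ = 14.5 + 2·45 = 104.5; r = 102.7 − 104.5 = -1.8
x=55: ŷ = 14.5 + 2·55 = 124.5; r = 124.3 − 124.5 = -0.2
x=60: ŷ = 14.5 + 2·60 = 134.5; r = 132.5 − 134.5 = -2
x=80: ŷ = 14.5 + 2·80 = 174.5; r = 178.5 − 174.5 = 4
x=85: ŷ = 14.5 + 2·85 = 184.5; r = 182.3 − 184.5 = -2.2
SSE = 6.76 + 6.76 + 4.84 + 3.24 + 0.04 + 4 + 16 + 4.84 = 46.48
s = √(46.48/6) = √7.74667 ≈ 2.78

s = 2.78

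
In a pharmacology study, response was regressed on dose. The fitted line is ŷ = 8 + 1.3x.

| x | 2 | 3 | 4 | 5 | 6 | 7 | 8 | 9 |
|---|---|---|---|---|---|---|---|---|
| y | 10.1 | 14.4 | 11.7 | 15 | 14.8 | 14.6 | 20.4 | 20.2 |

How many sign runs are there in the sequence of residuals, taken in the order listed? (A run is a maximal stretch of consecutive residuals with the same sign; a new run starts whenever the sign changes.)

6 runs

x=2: ŷ = 8 + 1.3·2 = 10.6; r = 10.1 − 10.6 = -0.5
x=3: ŷ = 8 + 1.3·3 = 11.9; r = 14.4 − 11.9 = 2.5
x=4: ŷ = 8 + 1.3·4 = 13.2; r = 11.7 − 13.2 = -1.5
x=5: ŷ = 8 + 1.3·5 = 14.5; r = 15 − 14.5 = 0.5
x=6: ŷ = 8 + 1.3·6 = 15.8; r = 14.8 − 15.8 = -1
x=7: ŷ = 8 + 1.3·7 = 17.1; r = 14.6 − 17.1 = -2.5
x=8: ŷ = 8 + 1.3·8 = 18.4; r = 20.4 − 18.4 = 2
x=9: ŷ = 8 + 1.3·9 = 19.7; r = 20.2 − 19.7 = 0.5
Signs: − + − + − − + +
Runs: −×1, +×1, −×1, +×1, −×2, +×2 → 6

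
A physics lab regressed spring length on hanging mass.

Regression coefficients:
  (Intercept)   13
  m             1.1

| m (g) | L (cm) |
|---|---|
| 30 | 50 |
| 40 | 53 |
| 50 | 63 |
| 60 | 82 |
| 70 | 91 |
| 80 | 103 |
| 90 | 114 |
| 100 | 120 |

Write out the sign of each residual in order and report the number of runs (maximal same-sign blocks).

4 runs

m=30: L̂ = 13 + 1.1·30 = 46; e = 50 − 46 = 4
m=40: L̂ = 13 + 1.1·40 = 57; e = 53 − 57 = -4
m=50: L̂ = 13 + 1.1·50 = 68; e = 63 − 68 = -5
m=60: L̂ = 13 + 1.1·60 = 79; e = 82 − 79 = 3
m=70: L̂ = 13 + 1.1·70 = 90; e = 91 − 90 = 1
m=80: L̂ = 13 + 1.1·80 = 101; e = 103 − 101 = 2
m=90: L̂ = 13 + 1.1·90 = 112; e = 114 − 112 = 2
m=100: L̂ = 13 + 1.1·100 = 123; e = 120 − 123 = -3
Signs: + − − + + + + −
Runs: +×1, −×2, +×4, −×1 → 4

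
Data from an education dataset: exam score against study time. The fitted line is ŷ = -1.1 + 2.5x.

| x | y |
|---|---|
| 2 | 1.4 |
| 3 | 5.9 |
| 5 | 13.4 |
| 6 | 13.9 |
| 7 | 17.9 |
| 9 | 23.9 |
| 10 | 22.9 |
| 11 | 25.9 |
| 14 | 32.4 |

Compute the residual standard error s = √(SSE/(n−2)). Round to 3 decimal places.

s = 1.793

x=2: ŷ = -1.1 + 2.5·2 = 3.9; r = 1.4 − 3.9 = -2.5
x=3: ŷ = -1.1 + 2.5·3 = 6.4; r = 5.9 − 6.4 = -0.5
x=5: ŷ = -1.1 + 2.5·5 = 11.4; r = 13.4 − 11.4 = 2
x=6: ŷ = -1.1 + 2.5·6 = 13.9; r = 13.9 − 13.9 = 0
x=7: ŷ = -1.1 + 2.5·7 = 16.4; r = 17.9 − 16.4 = 1.5
x=9: ŷ = -1.1 + 2.5·9 = 21.4; r = 23.9 − 21.4 = 2.5
x=10: ŷ = -1.1 + 2.5·10 = 23.9; r = 22.9 − 23.9 = -1
x=11: ŷ = -1.1 + 2.5·11 = 26.4; r = 25.9 − 26.4 = -0.5
x=14: ŷ = -1.1 + 2.5·14 = 33.9; r = 32.4 − 33.9 = -1.5
SSE = 6.25 + 0.25 + 4 + 0 + 2.25 + 6.25 + 1 + 0.25 + 2.25 = 22.5
s = √(22.5/7) = √3.21429 ≈ 1.793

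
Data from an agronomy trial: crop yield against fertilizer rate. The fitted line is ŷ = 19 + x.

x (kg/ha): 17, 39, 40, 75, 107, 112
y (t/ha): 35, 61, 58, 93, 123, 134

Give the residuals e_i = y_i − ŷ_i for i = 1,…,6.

-1, 3, -1, -1, -3, 3

x=17: ŷ = 19 + 17 = 36; e = 35 − 36 = -1
x=39: ŷ = 19 + 39 = 58; e = 61 − 58 = 3
x=40: ŷ = 19 + 40 = 59; e = 58 − 59 = -1
x=75: ŷ = 19 + 75 = 94; e = 93 − 94 = -1
x=107: ŷ = 19 + 107 = 126; e = 123 − 126 = -3
x=112: ŷ = 19 + 112 = 131; e = 134 − 131 = 3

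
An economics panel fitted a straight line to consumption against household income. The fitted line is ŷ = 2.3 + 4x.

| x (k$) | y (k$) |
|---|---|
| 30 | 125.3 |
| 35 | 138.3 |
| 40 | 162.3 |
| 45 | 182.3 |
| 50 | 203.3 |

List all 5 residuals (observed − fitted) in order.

3, -4, 0, 0, 1

x=30: ŷ = 2.3 + 4·30 = 122.3; e = 125.3 − 122.3 = 3
x=35: ŷ = 2.3 + 4·35 = 142.3; e = 138.3 − 142.3 = -4
x=40: ŷ = 2.3 + 4·40 = 162.3; e = 162.3 − 162.3 = 0
x=45: ŷ = 2.3 + 4·45 = 182.3; e = 182.3 − 182.3 = 0
x=50: ŷ = 2.3 + 4·50 = 202.3; e = 203.3 − 202.3 = 1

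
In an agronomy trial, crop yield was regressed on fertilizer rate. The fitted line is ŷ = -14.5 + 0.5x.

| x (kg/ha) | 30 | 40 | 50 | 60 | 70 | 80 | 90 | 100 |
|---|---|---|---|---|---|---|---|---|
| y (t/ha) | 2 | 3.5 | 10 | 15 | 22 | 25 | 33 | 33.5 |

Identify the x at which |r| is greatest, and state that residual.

x=30: ŷ = -14.5 + 0.5·30 = 0.5; r = 2 − 0.5 = 1.5
x=40: ŷ = -14.5 + 0.5·40 = 5.5; r = 3.5 − 5.5 = -2
x=50: ŷ = -14.5 + 0.5·50 = 10.5; r = 10 − 10.5 = -0.5
x=60: ŷ = -14.5 + 0.5·60 = 15.5; r = 15 − 15.5 = -0.5
x=70: ŷ = -14.5 + 0.5·70 = 20.5; r = 22 − 20.5 = 1.5
x=80: ŷ = -14.5 + 0.5·80 = 25.5; r = 25 − 25.5 = -0.5
x=90: ŷ = -14.5 + 0.5·90 = 30.5; r = 33 − 30.5 = 2.5
x=100: ŷ = -14.5 + 0.5·100 = 35.5; r = 33.5 − 35.5 = -2
Largest |r| is 2.5 at x = 90, residual 2.5.

x = 90, r = 2.5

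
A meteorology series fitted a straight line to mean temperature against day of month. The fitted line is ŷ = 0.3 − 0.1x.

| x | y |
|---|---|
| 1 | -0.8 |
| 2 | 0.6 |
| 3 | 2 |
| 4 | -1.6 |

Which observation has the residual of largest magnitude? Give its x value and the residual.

x=1: ŷ = 0.3 − 0.1·1 = 0.2; r = -0.8 − 0.2 = -1
x=2: ŷ = 0.3 − 0.1·2 = 0.1; r = 0.6 − 0.1 = 0.5
x=3: ŷ = 0.3 − 0.1·3 = 0; r = 2 − 0 = 2
x=4: ŷ = 0.3 − 0.1·4 = -0.1; r = -1.6 − (-0.1) = -1.5
Largest |r| is 2 at x = 3, residual 2.

x = 3, r = 2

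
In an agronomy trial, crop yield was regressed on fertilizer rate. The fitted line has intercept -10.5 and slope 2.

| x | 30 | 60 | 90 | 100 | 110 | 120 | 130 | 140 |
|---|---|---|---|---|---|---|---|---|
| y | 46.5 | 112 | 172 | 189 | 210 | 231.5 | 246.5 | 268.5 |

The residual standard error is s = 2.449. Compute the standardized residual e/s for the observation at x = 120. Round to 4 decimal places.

ŷ = -10.5 + 2·120 = 229.5
e = 231.5 − 229.5 = 2
e/s = 2 / 2.449 = 0.8167

0.8167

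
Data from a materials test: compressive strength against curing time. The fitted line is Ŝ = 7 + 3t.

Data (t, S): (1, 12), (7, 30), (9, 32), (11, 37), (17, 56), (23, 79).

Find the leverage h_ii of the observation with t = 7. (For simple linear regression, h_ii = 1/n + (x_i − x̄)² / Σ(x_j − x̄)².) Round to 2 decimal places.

h = 0.23

t̄ = (1 + 7 + 9 + 11 + 17 + 23)/6 = 11.3333
Σ(t − t̄)² = 106.778 + 18.7778 + 5.44444 + 0.111111 + 32.1111 + 136.111 = 299.333
h = 1/6 + (-4.33333)²/299.333 = 0.166667 + 0.062732 = 0.23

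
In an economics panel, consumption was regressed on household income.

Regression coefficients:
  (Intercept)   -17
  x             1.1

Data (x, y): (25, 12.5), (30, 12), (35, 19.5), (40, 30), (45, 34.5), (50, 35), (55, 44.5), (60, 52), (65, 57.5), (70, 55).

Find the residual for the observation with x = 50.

r = -3

ŷ = -17 + 1.1·50 = 38
r = 35 − 38 = -3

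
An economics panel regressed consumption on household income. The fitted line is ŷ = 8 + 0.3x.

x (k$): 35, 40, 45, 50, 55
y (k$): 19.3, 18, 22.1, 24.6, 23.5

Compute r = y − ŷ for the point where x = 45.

ŷ = 8 + 0.3·45 = 21.5
r = 22.1 − 21.5 = 0.6

r = 0.6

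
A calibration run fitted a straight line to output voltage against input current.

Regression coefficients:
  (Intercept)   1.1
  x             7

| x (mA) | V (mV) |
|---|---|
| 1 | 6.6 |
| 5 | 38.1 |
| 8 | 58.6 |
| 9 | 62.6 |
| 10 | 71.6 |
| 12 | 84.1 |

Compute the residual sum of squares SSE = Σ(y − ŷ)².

x=1: V̂ = 1.1 + 7·1 = 8.1; r = 6.6 − 8.1 = -1.5
x=5: V̂ = 1.1 + 7·5 = 36.1; r = 38.1 − 36.1 = 2
x=8: V̂ = 1.1 + 7·8 = 57.1; r = 58.6 − 57.1 = 1.5
x=9: V̂ = 1.1 + 7·9 = 64.1; r = 62.6 − 64.1 = -1.5
x=10: V̂ = 1.1 + 7·10 = 71.1; r = 71.6 − 71.1 = 0.5
x=12: V̂ = 1.1 + 7·12 = 85.1; r = 84.1 − 85.1 = -1
SSE = 2.25 + 4 + 2.25 + 2.25 + 0.25 + 1 = 12

SSE = 12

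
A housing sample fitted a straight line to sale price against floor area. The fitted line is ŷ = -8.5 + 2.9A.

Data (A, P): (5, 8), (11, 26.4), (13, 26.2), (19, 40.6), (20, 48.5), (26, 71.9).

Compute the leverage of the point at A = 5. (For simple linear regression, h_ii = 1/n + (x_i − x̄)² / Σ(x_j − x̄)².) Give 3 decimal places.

Ā = (5 + 11 + 13 + 19 + 20 + 26)/6 = 15.6667
Σ(A − Ā)² = 113.778 + 21.7778 + 7.11111 + 11.1111 + 18.7778 + 106.778 = 279.333
h = 1/6 + (-10.6667)²/279.333 = 0.166667 + 0.407319 = 0.574

h = 0.574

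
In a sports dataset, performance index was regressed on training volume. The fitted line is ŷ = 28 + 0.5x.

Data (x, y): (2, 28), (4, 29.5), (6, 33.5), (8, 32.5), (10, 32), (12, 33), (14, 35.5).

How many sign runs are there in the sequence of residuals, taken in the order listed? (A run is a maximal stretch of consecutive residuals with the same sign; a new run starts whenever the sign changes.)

4 runs

x=2: ŷ = 28 + 0.5·2 = 29; r = 28 − 29 = -1
x=4: ŷ = 28 + 0.5·4 = 30; r = 29.5 − 30 = -0.5
x=6: ŷ = 28 + 0.5·6 = 31; r = 33.5 − 31 = 2.5
x=8: ŷ = 28 + 0.5·8 = 32; r = 32.5 − 32 = 0.5
x=10: ŷ = 28 + 0.5·10 = 33; r = 32 − 33 = -1
x=12: ŷ = 28 + 0.5·12 = 34; r = 33 − 34 = -1
x=14: ŷ = 28 + 0.5·14 = 35; r = 35.5 − 35 = 0.5
Signs: − − + + − − +
Runs: −×2, +×2, −×2, +×1 → 4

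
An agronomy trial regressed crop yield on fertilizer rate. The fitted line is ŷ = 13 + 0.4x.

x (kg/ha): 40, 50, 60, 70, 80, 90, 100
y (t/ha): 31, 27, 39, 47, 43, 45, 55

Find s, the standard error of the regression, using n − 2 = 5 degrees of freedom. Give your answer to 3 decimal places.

s = 4.561

x=40: ŷ = 13 + 0.4·40 = 29; e = 31 − 29 = 2
x=50: ŷ = 13 + 0.4·50 = 33; e = 27 − 33 = -6
x=60: ŷ = 13 + 0.4·60 = 37; e = 39 − 37 = 2
x=70: ŷ = 13 + 0.4·70 = 41; e = 47 − 41 = 6
x=80: ŷ = 13 + 0.4·80 = 45; e = 43 − 45 = -2
x=90: ŷ = 13 + 0.4·90 = 49; e = 45 − 49 = -4
x=100: ŷ = 13 + 0.4·100 = 53; e = 55 − 53 = 2
SSE = 4 + 36 + 4 + 36 + 4 + 16 + 4 = 104
s = √(104/5) = √20.8 ≈ 4.561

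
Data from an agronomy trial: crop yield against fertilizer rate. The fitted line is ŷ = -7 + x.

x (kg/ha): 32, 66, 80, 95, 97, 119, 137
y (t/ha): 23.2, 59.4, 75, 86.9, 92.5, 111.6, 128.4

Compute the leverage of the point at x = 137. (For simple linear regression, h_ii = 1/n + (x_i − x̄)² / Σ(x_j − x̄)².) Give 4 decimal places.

x̄ = (32 + 66 + 80 + 95 + 97 + 119 + 137)/7 = 89.4286
Σ(x − x̄)² = 3298.04 + 548.898 + 88.898 + 31.0408 + 57.3265 + 874.469 + 2263.04 = 7161.71
h = 1/7 + (47.5714)²/7161.71 = 0.142857 + 0.315991 = 0.4588

h = 0.4588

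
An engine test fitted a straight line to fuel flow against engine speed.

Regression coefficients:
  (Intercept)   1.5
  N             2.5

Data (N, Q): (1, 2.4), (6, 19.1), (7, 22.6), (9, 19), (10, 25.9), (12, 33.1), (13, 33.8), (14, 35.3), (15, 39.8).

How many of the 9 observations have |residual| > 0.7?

7

N=1: Q̂ = 1.5 + 2.5·1 = 4; r = 2.4 − 4 = -1.6
N=6: Q̂ = 1.5 + 2.5·6 = 16.5; r = 19.1 − 16.5 = 2.6
N=7: Q̂ = 1.5 + 2.5·7 = 19; r = 22.6 − 19 = 3.6
N=9: Q̂ = 1.5 + 2.5·9 = 24; r = 19 − 24 = -5
N=10: Q̂ = 1.5 + 2.5·10 = 26.5; r = 25.9 − 26.5 = -0.6
N=12: Q̂ = 1.5 + 2.5·12 = 31.5; r = 33.1 − 31.5 = 1.6
N=13: Q̂ = 1.5 + 2.5·13 = 34; r = 33.8 − 34 = -0.2
N=14: Q̂ = 1.5 + 2.5·14 = 36.5; r = 35.3 − 36.5 = -1.2
N=15: Q̂ = 1.5 + 2.5·15 = 39; r = 39.8 − 39 = 0.8
|r| > 0.7: N=1 (|r|=1.6), N=6 (|r|=2.6), N=7 (|r|=3.6), N=9 (|r|=5), N=12 (|r|=1.6), N=14 (|r|=1.2), N=15 (|r|=0.8) → 7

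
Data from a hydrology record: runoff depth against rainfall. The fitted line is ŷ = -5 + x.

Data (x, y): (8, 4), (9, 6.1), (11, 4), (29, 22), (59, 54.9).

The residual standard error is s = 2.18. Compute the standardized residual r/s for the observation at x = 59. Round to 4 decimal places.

0.4128

ŷ = -5 + 59 = 54
r = 54.9 − 54 = 0.9
r/s = 0.9 / 2.18 = 0.4128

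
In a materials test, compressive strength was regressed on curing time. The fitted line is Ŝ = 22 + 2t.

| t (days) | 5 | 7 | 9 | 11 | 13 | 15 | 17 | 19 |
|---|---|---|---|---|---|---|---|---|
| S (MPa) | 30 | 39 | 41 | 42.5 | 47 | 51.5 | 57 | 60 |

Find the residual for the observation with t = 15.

e = -0.5

Ŝ = 22 + 2·15 = 52
e = 51.5 − 52 = -0.5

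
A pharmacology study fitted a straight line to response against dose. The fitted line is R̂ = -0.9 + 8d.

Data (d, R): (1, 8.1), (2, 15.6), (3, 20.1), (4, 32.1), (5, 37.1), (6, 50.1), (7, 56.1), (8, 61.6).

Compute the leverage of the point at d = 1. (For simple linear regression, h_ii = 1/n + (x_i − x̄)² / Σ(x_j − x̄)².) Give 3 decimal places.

d̄ = (1 + 2 + 3 + 4 + 5 + 6 + 7 + 8)/8 = 4.5
Σ(d − d̄)² = 12.25 + 6.25 + 2.25 + 0.25 + 0.25 + 2.25 + 6.25 + 12.25 = 42
h = 1/8 + (-3.5)²/42 = 0.125 + 0.291667 = 0.417

h = 0.417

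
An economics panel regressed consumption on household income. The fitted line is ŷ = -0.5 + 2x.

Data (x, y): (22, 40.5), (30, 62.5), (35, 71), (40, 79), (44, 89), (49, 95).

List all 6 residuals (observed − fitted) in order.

-3, 3, 1.5, -0.5, 1.5, -2.5

x=22: ŷ = -0.5 + 2·22 = 43.5; r = 40.5 − 43.5 = -3
x=30: ŷ = -0.5 + 2·30 = 59.5; r = 62.5 − 59.5 = 3
x=35: ŷ = -0.5 + 2·35 = 69.5; r = 71 − 69.5 = 1.5
x=40: ŷ = -0.5 + 2·40 = 79.5; r = 79 − 79.5 = -0.5
x=44: ŷ = -0.5 + 2·44 = 87.5; r = 89 − 87.5 = 1.5
x=49: ŷ = -0.5 + 2·49 = 97.5; r = 95 − 97.5 = -2.5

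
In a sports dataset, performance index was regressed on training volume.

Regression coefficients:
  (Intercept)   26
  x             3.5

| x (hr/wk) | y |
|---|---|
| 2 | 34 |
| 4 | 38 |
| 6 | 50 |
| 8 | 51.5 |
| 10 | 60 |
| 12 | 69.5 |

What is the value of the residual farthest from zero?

r = 3

x=2: ŷ = 26 + 3.5·2 = 33; r = 34 − 33 = 1
x=4: ŷ = 26 + 3.5·4 = 40; r = 38 − 40 = -2
x=6: ŷ = 26 + 3.5·6 = 47; r = 50 − 47 = 3
x=8: ŷ = 26 + 3.5·8 = 54; r = 51.5 − 54 = -2.5
x=10: ŷ = 26 + 3.5·10 = 61; r = 60 − 61 = -1
x=12: ŷ = 26 + 3.5·12 = 68; r = 69.5 − 68 = 1.5
Largest |r| is 3 at x = 6, residual 3.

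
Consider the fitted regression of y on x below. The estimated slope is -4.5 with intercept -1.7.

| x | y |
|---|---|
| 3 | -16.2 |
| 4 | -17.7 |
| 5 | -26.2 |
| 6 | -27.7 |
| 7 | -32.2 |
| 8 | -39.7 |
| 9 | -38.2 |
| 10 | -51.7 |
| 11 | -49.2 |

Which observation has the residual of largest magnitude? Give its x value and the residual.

x = 10, r = -5

x=3: ŷ = -1.7 − 4.5·3 = -15.2; r = -16.2 − (-15.2) = -1
x=4: ŷ = -1.7 − 4.5·4 = -19.7; r = -17.7 − (-19.7) = 2
x=5: ŷ = -1.7 − 4.5·5 = -24.2; r = -26.2 − (-24.2) = -2
x=6: ŷ = -1.7 − 4.5·6 = -28.7; r = -27.7 − (-28.7) = 1
x=7: ŷ = -1.7 − 4.5·7 = -33.2; r = -32.2 − (-33.2) = 1
x=8: ŷ = -1.7 − 4.5·8 = -37.7; r = -39.7 − (-37.7) = -2
x=9: ŷ = -1.7 − 4.5·9 = -42.2; r = -38.2 − (-42.2) = 4
x=10: ŷ = -1.7 − 4.5·10 = -46.7; r = -51.7 − (-46.7) = -5
x=11: ŷ = -1.7 − 4.5·11 = -51.2; r = -49.2 − (-51.2) = 2
Largest |r| is 5 at x = 10, residual -5.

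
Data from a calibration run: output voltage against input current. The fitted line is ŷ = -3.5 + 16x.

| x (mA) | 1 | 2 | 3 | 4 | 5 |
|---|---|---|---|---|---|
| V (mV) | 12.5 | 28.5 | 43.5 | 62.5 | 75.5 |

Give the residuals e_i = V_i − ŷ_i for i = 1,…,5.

0, 0, -1, 2, -1

x=1: ŷ = -3.5 + 16·1 = 12.5; e = 12.5 − 12.5 = 0
x=2: ŷ = -3.5 + 16·2 = 28.5; e = 28.5 − 28.5 = 0
x=3: ŷ = -3.5 + 16·3 = 44.5; e = 43.5 − 44.5 = -1
x=4: ŷ = -3.5 + 16·4 = 60.5; e = 62.5 − 60.5 = 2
x=5: ŷ = -3.5 + 16·5 = 76.5; e = 75.5 − 76.5 = -1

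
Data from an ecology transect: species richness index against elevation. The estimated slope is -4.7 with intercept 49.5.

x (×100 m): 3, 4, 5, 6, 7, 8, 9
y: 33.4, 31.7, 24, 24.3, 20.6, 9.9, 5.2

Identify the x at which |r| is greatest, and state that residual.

x = 7, r = 4

x=3: ŷ = 49.5 − 4.7·3 = 35.4; r = 33.4 − 35.4 = -2
x=4: ŷ = 49.5 − 4.7·4 = 30.7; r = 31.7 − 30.7 = 1
x=5: ŷ = 49.5 − 4.7·5 = 26; r = 24 − 26 = -2
x=6: ŷ = 49.5 − 4.7·6 = 21.3; r = 24.3 − 21.3 = 3
x=7: ŷ = 49.5 − 4.7·7 = 16.6; r = 20.6 − 16.6 = 4
x=8: ŷ = 49.5 − 4.7·8 = 11.9; r = 9.9 − 11.9 = -2
x=9: ŷ = 49.5 − 4.7·9 = 7.2; r = 5.2 − 7.2 = -2
Largest |r| is 4 at x = 7, residual 4.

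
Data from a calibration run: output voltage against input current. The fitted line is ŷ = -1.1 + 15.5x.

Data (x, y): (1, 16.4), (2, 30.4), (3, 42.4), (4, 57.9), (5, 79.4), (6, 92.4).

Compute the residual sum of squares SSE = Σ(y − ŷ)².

x=1: ŷ = -1.1 + 15.5·1 = 14.4; e = 16.4 − 14.4 = 2
x=2: ŷ = -1.1 + 15.5·2 = 29.9; e = 30.4 − 29.9 = 0.5
x=3: ŷ = -1.1 + 15.5·3 = 45.4; e = 42.4 − 45.4 = -3
x=4: ŷ = -1.1 + 15.5·4 = 60.9; e = 57.9 − 60.9 = -3
x=5: ŷ = -1.1 + 15.5·5 = 76.4; e = 79.4 − 76.4 = 3
x=6: ŷ = -1.1 + 15.5·6 = 91.9; e = 92.4 − 91.9 = 0.5
SSE = 4 + 0.25 + 9 + 9 + 9 + 0.25 = 31.5

SSE = 31.5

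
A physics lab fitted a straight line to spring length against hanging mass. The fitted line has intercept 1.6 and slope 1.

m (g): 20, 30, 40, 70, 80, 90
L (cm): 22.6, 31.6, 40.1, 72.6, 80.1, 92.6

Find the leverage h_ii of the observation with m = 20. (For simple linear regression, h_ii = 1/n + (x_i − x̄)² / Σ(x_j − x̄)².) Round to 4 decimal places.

m̄ = (20 + 30 + 40 + 70 + 80 + 90)/6 = 55
Σ(m − m̄)² = 1225 + 625 + 225 + 225 + 625 + 1225 = 4150
h = 1/6 + (-35)²/4150 = 0.166667 + 0.295181 = 0.4618

h = 0.4618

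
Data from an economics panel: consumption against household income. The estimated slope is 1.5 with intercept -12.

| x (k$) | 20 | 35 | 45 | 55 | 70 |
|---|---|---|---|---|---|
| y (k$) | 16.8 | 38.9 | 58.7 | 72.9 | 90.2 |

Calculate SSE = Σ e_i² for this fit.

SSE = 27.84

x=20: ŷ = -12 + 1.5·20 = 18; e = 16.8 − 18 = -1.2
x=35: ŷ = -12 + 1.5·35 = 40.5; e = 38.9 − 40.5 = -1.6
x=45: ŷ = -12 + 1.5·45 = 55.5; e = 58.7 − 55.5 = 3.2
x=55: ŷ = -12 + 1.5·55 = 70.5; e = 72.9 − 70.5 = 2.4
x=70: ŷ = -12 + 1.5·70 = 93; e = 90.2 − 93 = -2.8
SSE = 1.44 + 2.56 + 10.24 + 5.76 + 7.84 = 27.84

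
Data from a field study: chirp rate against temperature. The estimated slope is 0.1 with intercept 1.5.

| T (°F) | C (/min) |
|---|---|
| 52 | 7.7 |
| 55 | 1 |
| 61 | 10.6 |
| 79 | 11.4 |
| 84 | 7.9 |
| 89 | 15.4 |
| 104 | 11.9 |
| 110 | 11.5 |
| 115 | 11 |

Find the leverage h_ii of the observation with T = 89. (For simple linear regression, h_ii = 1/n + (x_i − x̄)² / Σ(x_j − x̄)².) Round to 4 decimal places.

h = 0.1186

T̄ = (52 + 55 + 61 + 79 + 84 + 89 + 104 + 110 + 115)/9 = 83.2222
Σ(T − T̄)² = 974.827 + 796.494 + 493.827 + 17.8272 + 0.604938 + 33.3827 + 431.716 + 717.049 + 1009.83 = 4475.56
h = 1/9 + (5.77778)²/4475.56 = 0.111111 + 0.0074589 = 0.1186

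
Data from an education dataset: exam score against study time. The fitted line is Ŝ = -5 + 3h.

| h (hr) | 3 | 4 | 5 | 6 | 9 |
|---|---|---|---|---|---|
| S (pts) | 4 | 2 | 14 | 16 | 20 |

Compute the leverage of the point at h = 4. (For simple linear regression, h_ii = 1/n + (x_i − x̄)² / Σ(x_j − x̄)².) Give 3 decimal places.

h = 0.292

h̄ = (3 + 4 + 5 + 6 + 9)/5 = 5.4
Σ(h − h̄)² = 5.76 + 1.96 + 0.16 + 0.36 + 12.96 = 21.2
h = 1/5 + (-1.4)²/21.2 = 0.2 + 0.0924528 = 0.292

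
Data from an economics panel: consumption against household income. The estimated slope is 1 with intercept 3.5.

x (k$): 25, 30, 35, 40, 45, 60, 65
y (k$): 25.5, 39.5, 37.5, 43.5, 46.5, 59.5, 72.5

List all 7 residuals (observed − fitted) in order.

-3, 6, -1, 0, -2, -4, 4

x=25: ŷ = 3.5 + 25 = 28.5; r = 25.5 − 28.5 = -3
x=30: ŷ = 3.5 + 30 = 33.5; r = 39.5 − 33.5 = 6
x=35: ŷ = 3.5 + 35 = 38.5; r = 37.5 − 38.5 = -1
x=40: ŷ = 3.5 + 40 = 43.5; r = 43.5 − 43.5 = 0
x=45: ŷ = 3.5 + 45 = 48.5; r = 46.5 − 48.5 = -2
x=60: ŷ = 3.5 + 60 = 63.5; r = 59.5 − 63.5 = -4
x=65: ŷ = 3.5 + 65 = 68.5; r = 72.5 − 68.5 = 4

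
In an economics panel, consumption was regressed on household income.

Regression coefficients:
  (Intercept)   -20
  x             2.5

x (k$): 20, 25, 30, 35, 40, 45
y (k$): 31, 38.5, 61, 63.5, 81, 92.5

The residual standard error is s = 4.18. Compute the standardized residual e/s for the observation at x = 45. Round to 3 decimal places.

0.000

ŷ = -20 + 2.5·45 = 92.5
e = 92.5 − 92.5 = 0
e/s = 0 / 4.18 = 0.000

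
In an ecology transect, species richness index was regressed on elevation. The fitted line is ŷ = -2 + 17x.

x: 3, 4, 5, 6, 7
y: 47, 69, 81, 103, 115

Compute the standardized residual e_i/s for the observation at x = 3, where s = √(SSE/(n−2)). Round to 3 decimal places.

x=3: ŷ = -2 + 17·3 = 49; e = 47 − 49 = -2
x=4: ŷ = -2 + 17·4 = 66; e = 69 − 66 = 3
x=5: ŷ = -2 + 17·5 = 83; e = 81 − 83 = -2
x=6: ŷ = -2 + 17·6 = 100; e = 103 − 100 = 3
x=7: ŷ = -2 + 17·7 = 117; e = 115 − 117 = -2
SSE = 4 + 9 + 4 + 9 + 4 = 30
s = √(30/3) = 3.16228
e/s = -2 / 3.16228 = -0.632

-0.632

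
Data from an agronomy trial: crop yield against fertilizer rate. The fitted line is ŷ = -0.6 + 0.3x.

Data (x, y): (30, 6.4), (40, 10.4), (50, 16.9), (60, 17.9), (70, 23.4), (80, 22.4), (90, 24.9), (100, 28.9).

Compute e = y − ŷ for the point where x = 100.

e = -0.5

ŷ = -0.6 + 0.3·100 = 29.4
e = 28.9 − 29.4 = -0.5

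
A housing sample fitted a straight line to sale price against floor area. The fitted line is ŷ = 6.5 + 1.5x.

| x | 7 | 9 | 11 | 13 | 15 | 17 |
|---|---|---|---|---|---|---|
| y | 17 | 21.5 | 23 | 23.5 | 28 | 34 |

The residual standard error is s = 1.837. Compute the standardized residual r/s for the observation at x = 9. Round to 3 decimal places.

0.817

ŷ = 6.5 + 1.5·9 = 20
r = 21.5 − 20 = 1.5
r/s = 1.5 / 1.837 = 0.817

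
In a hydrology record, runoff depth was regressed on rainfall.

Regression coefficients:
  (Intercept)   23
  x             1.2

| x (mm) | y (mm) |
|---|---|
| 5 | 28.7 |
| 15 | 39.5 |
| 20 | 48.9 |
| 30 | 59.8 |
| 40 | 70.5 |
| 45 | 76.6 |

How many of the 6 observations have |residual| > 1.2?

2

x=5: ŷ = 23 + 1.2·5 = 29; e = 28.7 − 29 = -0.3
x=15: ŷ = 23 + 1.2·15 = 41; e = 39.5 − 41 = -1.5
x=20: ŷ = 23 + 1.2·20 = 47; e = 48.9 − 47 = 1.9
x=30: ŷ = 23 + 1.2·30 = 59; e = 59.8 − 59 = 0.8
x=40: ŷ = 23 + 1.2·40 = 71; e = 70.5 − 71 = -0.5
x=45: ŷ = 23 + 1.2·45 = 77; e = 76.6 − 77 = -0.4
|e| > 1.2: x=15 (|e|=1.5), x=20 (|e|=1.9) → 2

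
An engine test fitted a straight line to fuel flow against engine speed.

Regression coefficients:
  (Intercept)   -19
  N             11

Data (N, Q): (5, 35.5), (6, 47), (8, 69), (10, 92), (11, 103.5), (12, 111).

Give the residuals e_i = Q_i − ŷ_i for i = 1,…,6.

N=5: ŷ = -19 + 11·5 = 36; e = 35.5 − 36 = -0.5
N=6: ŷ = -19 + 11·6 = 47; e = 47 − 47 = 0
N=8: ŷ = -19 + 11·8 = 69; e = 69 − 69 = 0
N=10: ŷ = -19 + 11·10 = 91; e = 92 − 91 = 1
N=11: ŷ = -19 + 11·11 = 102; e = 103.5 − 102 = 1.5
N=12: ŷ = -19 + 11·12 = 113; e = 111 − 113 = -2

-0.5, 0, 0, 1, 1.5, -2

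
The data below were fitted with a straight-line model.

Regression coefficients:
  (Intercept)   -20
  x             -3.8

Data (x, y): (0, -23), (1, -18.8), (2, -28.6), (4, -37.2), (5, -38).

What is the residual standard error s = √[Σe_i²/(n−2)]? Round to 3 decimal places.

x=0: ŷ = -20 − 3.8·0 = -20; e = -23 − (-20) = -3
x=1: ŷ = -20 − 3.8·1 = -23.8; e = -18.8 − (-23.8) = 5
x=2: ŷ = -20 − 3.8·2 = -27.6; e = -28.6 − (-27.6) = -1
x=4: ŷ = -20 − 3.8·4 = -35.2; e = -37.2 − (-35.2) = -2
x=5: ŷ = -20 − 3.8·5 = -39; e = -38 − (-39) = 1
SSE = 9 + 25 + 1 + 4 + 1 = 40
s = √(40/3) = √13.3333 ≈ 3.651

s = 3.651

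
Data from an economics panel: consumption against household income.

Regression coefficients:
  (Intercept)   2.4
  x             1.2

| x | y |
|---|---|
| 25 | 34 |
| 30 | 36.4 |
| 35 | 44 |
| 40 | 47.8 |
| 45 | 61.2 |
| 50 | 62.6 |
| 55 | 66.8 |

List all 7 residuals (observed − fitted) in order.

1.6, -2, -0.4, -2.6, 4.8, 0.2, -1.6

x=25: ŷ = 2.4 + 1.2·25 = 32.4; r = 34 − 32.4 = 1.6
x=30: ŷ = 2.4 + 1.2·30 = 38.4; r = 36.4 − 38.4 = -2
x=35: ŷ = 2.4 + 1.2·35 = 44.4; r = 44 − 44.4 = -0.4
x=40: ŷ = 2.4 + 1.2·40 = 50.4; r = 47.8 − 50.4 = -2.6
x=45: ŷ = 2.4 + 1.2·45 = 56.4; r = 61.2 − 56.4 = 4.8
x=50: ŷ = 2.4 + 1.2·50 = 62.4; r = 62.6 − 62.4 = 0.2
x=55: ŷ = 2.4 + 1.2·55 = 68.4; r = 66.8 − 68.4 = -1.6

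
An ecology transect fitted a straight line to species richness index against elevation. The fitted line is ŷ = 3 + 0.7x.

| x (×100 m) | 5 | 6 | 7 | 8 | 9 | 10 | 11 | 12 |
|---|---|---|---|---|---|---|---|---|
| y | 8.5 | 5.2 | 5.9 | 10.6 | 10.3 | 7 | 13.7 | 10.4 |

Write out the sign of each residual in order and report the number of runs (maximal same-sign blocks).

x=5: ŷ = 3 + 0.7·5 = 6.5; r = 8.5 − 6.5 = 2
x=6: ŷ = 3 + 0.7·6 = 7.2; r = 5.2 − 7.2 = -2
x=7: ŷ = 3 + 0.7·7 = 7.9; r = 5.9 − 7.9 = -2
x=8: ŷ = 3 + 0.7·8 = 8.6; r = 10.6 − 8.6 = 2
x=9: ŷ = 3 + 0.7·9 = 9.3; r = 10.3 − 9.3 = 1
x=10: ŷ = 3 + 0.7·10 = 10; r = 7 − 10 = -3
x=11: ŷ = 3 + 0.7·11 = 10.7; r = 13.7 − 10.7 = 3
x=12: ŷ = 3 + 0.7·12 = 11.4; r = 10.4 − 11.4 = -1
Signs: + − − + + − + −
Runs: +×1, −×2, +×2, −×1, +×1, −×1 → 6

6 runs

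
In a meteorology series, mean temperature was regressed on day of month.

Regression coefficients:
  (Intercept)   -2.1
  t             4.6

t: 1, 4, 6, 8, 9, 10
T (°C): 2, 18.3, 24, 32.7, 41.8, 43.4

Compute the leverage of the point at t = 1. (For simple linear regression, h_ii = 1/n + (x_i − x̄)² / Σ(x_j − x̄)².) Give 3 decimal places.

t̄ = (1 + 4 + 6 + 8 + 9 + 10)/6 = 6.33333
Σ(t − t̄)² = 28.4444 + 5.44444 + 0.111111 + 2.77778 + 7.11111 + 13.4444 = 57.3333
h = 1/6 + (-5.33333)²/57.3333 = 0.166667 + 0.496124 = 0.663

h = 0.663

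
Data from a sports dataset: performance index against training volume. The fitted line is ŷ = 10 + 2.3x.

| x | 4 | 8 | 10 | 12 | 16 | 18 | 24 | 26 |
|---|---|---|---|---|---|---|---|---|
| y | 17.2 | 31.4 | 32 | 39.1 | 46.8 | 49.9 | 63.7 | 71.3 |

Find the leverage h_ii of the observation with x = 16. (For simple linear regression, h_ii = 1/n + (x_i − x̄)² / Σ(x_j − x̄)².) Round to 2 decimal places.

h = 0.13

x̄ = (4 + 8 + 10 + 12 + 16 + 18 + 24 + 26)/8 = 14.75
Σ(x − x̄)² = 115.562 + 45.5625 + 22.5625 + 7.5625 + 1.5625 + 10.5625 + 85.5625 + 126.562 = 415.5
h = 1/8 + (1.25)²/415.5 = 0.125 + 0.00376053 = 0.13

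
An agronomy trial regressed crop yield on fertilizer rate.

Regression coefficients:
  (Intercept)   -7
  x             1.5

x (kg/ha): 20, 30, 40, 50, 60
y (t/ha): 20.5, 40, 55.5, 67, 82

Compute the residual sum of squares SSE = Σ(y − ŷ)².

x=20: ŷ = -7 + 1.5·20 = 23; r = 20.5 − 23 = -2.5
x=30: ŷ = -7 + 1.5·30 = 38; r = 40 − 38 = 2
x=40: ŷ = -7 + 1.5·40 = 53; r = 55.5 − 53 = 2.5
x=50: ŷ = -7 + 1.5·50 = 68; r = 67 − 68 = -1
x=60: ŷ = -7 + 1.5·60 = 83; r = 82 − 83 = -1
SSE = 6.25 + 4 + 6.25 + 1 + 1 = 18.5

SSE = 18.5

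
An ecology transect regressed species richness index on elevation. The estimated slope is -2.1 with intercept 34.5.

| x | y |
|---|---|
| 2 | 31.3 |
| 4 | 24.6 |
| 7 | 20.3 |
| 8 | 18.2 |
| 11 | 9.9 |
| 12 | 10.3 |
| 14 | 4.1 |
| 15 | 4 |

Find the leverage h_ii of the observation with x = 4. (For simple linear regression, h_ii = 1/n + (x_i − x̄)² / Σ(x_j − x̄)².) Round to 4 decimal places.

h = 0.2968

x̄ = (2 + 4 + 7 + 8 + 11 + 12 + 14 + 15)/8 = 9.125
Σ(x − x̄)² = 50.7656 + 26.2656 + 4.51562 + 1.26562 + 3.51562 + 8.26562 + 23.7656 + 34.5156 = 152.875
h = 1/8 + (-5.125)²/152.875 = 0.125 + 0.171811 = 0.2968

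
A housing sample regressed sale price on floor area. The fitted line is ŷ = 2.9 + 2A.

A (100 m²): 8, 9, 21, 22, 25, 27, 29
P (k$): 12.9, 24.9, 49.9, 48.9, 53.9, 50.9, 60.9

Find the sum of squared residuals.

SSE = 118

A=8: ŷ = 2.9 + 2·8 = 18.9; r = 12.9 − 18.9 = -6
A=9: ŷ = 2.9 + 2·9 = 20.9; r = 24.9 − 20.9 = 4
A=21: ŷ = 2.9 + 2·21 = 44.9; r = 49.9 − 44.9 = 5
A=22: ŷ = 2.9 + 2·22 = 46.9; r = 48.9 − 46.9 = 2
A=25: ŷ = 2.9 + 2·25 = 52.9; r = 53.9 − 52.9 = 1
A=27: ŷ = 2.9 + 2·27 = 56.9; r = 50.9 − 56.9 = -6
A=29: ŷ = 2.9 + 2·29 = 60.9; r = 60.9 − 60.9 = 0
SSE = 36 + 16 + 25 + 4 + 1 + 36 + 0 = 118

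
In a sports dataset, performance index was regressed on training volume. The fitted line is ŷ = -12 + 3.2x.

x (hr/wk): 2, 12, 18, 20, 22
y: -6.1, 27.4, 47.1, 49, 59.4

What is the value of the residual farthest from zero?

e = -3

x=2: ŷ = -12 + 3.2·2 = -5.6; e = -6.1 − (-5.6) = -0.5
x=12: ŷ = -12 + 3.2·12 = 26.4; e = 27.4 − 26.4 = 1
x=18: ŷ = -12 + 3.2·18 = 45.6; e = 47.1 − 45.6 = 1.5
x=20: ŷ = -12 + 3.2·20 = 52; e = 49 − 52 = -3
x=22: ŷ = -12 + 3.2·22 = 58.4; e = 59.4 − 58.4 = 1
Largest |e| is 3 at x = 20, residual -3.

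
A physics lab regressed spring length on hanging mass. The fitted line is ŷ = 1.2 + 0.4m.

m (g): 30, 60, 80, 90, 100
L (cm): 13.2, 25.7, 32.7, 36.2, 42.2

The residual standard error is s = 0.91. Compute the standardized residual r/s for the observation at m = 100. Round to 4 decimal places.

1.0989

ŷ = 1.2 + 0.4·100 = 41.2
r = 42.2 − 41.2 = 1
r/s = 1 / 0.91 = 1.0989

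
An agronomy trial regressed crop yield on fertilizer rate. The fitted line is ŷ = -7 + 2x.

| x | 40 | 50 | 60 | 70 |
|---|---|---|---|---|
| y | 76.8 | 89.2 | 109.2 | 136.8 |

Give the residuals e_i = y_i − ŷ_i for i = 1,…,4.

x=40: ŷ = -7 + 2·40 = 73; e = 76.8 − 73 = 3.8
x=50: ŷ = -7 + 2·50 = 93; e = 89.2 − 93 = -3.8
x=60: ŷ = -7 + 2·60 = 113; e = 109.2 − 113 = -3.8
x=70: ŷ = -7 + 2·70 = 133; e = 136.8 − 133 = 3.8

3.8, -3.8, -3.8, 3.8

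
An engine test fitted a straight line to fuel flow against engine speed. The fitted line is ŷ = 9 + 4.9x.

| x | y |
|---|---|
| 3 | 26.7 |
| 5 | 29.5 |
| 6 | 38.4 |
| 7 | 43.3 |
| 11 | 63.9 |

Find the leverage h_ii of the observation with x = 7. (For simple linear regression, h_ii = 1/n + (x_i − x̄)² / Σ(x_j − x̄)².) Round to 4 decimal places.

h = 0.2102

x̄ = (3 + 5 + 6 + 7 + 11)/5 = 6.4
Σ(x − x̄)² = 11.56 + 1.96 + 0.16 + 0.36 + 21.16 = 35.2
h = 1/5 + (0.6)²/35.2 = 0.2 + 0.0102273 = 0.2102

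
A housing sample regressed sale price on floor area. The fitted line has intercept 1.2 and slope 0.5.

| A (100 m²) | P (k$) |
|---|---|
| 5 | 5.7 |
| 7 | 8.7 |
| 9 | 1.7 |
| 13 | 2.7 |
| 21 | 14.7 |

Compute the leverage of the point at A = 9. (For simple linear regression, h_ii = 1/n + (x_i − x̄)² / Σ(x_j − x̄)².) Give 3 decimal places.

h = 0.225

Ā = (5 + 7 + 9 + 13 + 21)/5 = 11
Σ(A − Ā)² = 36 + 16 + 4 + 4 + 100 = 160
h = 1/5 + (-2)²/160 = 0.2 + 0.025 = 0.225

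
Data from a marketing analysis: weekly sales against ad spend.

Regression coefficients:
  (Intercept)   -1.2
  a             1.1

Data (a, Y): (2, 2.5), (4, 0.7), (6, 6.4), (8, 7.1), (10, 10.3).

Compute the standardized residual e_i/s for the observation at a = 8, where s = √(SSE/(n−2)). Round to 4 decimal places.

-0.2739

a=2: Ŷ = -1.2 + 1.1·2 = 1; e = 2.5 − 1 = 1.5
a=4: Ŷ = -1.2 + 1.1·4 = 3.2; e = 0.7 − 3.2 = -2.5
a=6: Ŷ = -1.2 + 1.1·6 = 5.4; e = 6.4 − 5.4 = 1
a=8: Ŷ = -1.2 + 1.1·8 = 7.6; e = 7.1 − 7.6 = -0.5
a=10: Ŷ = -1.2 + 1.1·10 = 9.8; e = 10.3 − 9.8 = 0.5
SSE = 2.25 + 6.25 + 1 + 0.25 + 0.25 = 10
s = √(10/3) = 1.82574
e/s = -0.5 / 1.82574 = -0.2739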